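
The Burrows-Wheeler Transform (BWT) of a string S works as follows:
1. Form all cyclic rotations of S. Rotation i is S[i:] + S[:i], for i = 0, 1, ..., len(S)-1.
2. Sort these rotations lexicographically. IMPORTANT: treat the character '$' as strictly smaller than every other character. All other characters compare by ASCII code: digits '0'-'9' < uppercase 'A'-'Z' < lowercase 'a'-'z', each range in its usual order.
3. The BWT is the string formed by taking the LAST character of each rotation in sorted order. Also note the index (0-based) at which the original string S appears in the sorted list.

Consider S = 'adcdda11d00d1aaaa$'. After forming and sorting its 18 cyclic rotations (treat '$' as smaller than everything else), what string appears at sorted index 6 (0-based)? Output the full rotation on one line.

Answer: a$adcdda11d00d1aaa

Derivation:
All 18 rotations (rotation i = S[i:]+S[:i]):
  rot[0] = adcdda11d00d1aaaa$
  rot[1] = dcdda11d00d1aaaa$a
  rot[2] = cdda11d00d1aaaa$ad
  rot[3] = dda11d00d1aaaa$adc
  rot[4] = da11d00d1aaaa$adcd
  rot[5] = a11d00d1aaaa$adcdd
  rot[6] = 11d00d1aaaa$adcdda
  rot[7] = 1d00d1aaaa$adcdda1
  rot[8] = d00d1aaaa$adcdda11
  rot[9] = 00d1aaaa$adcdda11d
  rot[10] = 0d1aaaa$adcdda11d0
  rot[11] = d1aaaa$adcdda11d00
  rot[12] = 1aaaa$adcdda11d00d
  rot[13] = aaaa$adcdda11d00d1
  rot[14] = aaa$adcdda11d00d1a
  rot[15] = aa$adcdda11d00d1aa
  rot[16] = a$adcdda11d00d1aaa
  rot[17] = $adcdda11d00d1aaaa
Sorted (with $ < everything):
  sorted[0] = $adcdda11d00d1aaaa
  sorted[1] = 00d1aaaa$adcdda11d
  sorted[2] = 0d1aaaa$adcdda11d0
  sorted[3] = 11d00d1aaaa$adcdda
  sorted[4] = 1aaaa$adcdda11d00d
  sorted[5] = 1d00d1aaaa$adcdda1
  sorted[6] = a$adcdda11d00d1aaa
  sorted[7] = a11d00d1aaaa$adcdd
  sorted[8] = aa$adcdda11d00d1aa
  sorted[9] = aaa$adcdda11d00d1a
  sorted[10] = aaaa$adcdda11d00d1
  sorted[11] = adcdda11d00d1aaaa$
  sorted[12] = cdda11d00d1aaaa$ad
  sorted[13] = d00d1aaaa$adcdda11
  sorted[14] = d1aaaa$adcdda11d00
  sorted[15] = da11d00d1aaaa$adcd
  sorted[16] = dcdda11d00d1aaaa$a
  sorted[17] = dda11d00d1aaaa$adc
sorted[6] = a$adcdda11d00d1aaa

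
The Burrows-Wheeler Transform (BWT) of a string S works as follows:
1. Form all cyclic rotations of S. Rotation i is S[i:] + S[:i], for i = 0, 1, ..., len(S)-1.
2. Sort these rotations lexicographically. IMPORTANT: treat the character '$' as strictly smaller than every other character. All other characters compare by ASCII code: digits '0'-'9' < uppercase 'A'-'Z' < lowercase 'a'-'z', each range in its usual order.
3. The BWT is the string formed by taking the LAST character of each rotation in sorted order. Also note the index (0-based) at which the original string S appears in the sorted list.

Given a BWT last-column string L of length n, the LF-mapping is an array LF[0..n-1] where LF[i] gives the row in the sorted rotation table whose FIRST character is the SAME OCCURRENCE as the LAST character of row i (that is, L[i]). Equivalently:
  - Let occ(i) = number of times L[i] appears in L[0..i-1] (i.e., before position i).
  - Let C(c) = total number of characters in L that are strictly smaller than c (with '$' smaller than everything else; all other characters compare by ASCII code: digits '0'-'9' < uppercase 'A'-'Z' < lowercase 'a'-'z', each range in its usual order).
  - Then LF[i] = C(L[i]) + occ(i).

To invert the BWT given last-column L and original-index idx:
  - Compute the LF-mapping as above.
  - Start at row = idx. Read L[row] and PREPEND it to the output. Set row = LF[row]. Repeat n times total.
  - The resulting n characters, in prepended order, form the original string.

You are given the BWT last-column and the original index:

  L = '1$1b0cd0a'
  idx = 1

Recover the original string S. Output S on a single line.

Answer: 010cadb1$

Derivation:
LF mapping: 3 0 4 6 1 7 8 2 5
Walk LF starting at row 1, prepending L[row]:
  step 1: row=1, L[1]='$', prepend. Next row=LF[1]=0
  step 2: row=0, L[0]='1', prepend. Next row=LF[0]=3
  step 3: row=3, L[3]='b', prepend. Next row=LF[3]=6
  step 4: row=6, L[6]='d', prepend. Next row=LF[6]=8
  step 5: row=8, L[8]='a', prepend. Next row=LF[8]=5
  step 6: row=5, L[5]='c', prepend. Next row=LF[5]=7
  step 7: row=7, L[7]='0', prepend. Next row=LF[7]=2
  step 8: row=2, L[2]='1', prepend. Next row=LF[2]=4
  step 9: row=4, L[4]='0', prepend. Next row=LF[4]=1
Reversed output: 010cadb1$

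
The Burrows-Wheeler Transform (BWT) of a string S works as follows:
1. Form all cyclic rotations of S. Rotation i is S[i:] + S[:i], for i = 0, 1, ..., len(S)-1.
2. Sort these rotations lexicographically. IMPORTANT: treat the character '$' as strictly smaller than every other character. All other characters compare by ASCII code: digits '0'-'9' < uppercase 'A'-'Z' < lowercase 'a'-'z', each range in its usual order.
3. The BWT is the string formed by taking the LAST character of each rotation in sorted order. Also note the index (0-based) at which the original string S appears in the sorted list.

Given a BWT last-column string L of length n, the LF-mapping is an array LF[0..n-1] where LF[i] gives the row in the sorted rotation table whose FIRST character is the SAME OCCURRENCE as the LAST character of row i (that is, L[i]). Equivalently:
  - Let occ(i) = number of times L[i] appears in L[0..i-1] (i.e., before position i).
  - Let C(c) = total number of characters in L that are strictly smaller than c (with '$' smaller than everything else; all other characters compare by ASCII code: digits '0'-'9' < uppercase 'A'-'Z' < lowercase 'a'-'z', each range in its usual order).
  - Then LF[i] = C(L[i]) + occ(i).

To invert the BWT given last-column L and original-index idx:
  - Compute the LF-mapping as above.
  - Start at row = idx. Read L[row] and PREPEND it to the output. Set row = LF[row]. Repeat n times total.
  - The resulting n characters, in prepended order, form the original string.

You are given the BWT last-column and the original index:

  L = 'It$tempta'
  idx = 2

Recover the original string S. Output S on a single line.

LF mapping: 1 6 0 7 3 4 5 8 2
Walk LF starting at row 2, prepending L[row]:
  step 1: row=2, L[2]='$', prepend. Next row=LF[2]=0
  step 2: row=0, L[0]='I', prepend. Next row=LF[0]=1
  step 3: row=1, L[1]='t', prepend. Next row=LF[1]=6
  step 4: row=6, L[6]='p', prepend. Next row=LF[6]=5
  step 5: row=5, L[5]='m', prepend. Next row=LF[5]=4
  step 6: row=4, L[4]='e', prepend. Next row=LF[4]=3
  step 7: row=3, L[3]='t', prepend. Next row=LF[3]=7
  step 8: row=7, L[7]='t', prepend. Next row=LF[7]=8
  step 9: row=8, L[8]='a', prepend. Next row=LF[8]=2
Reversed output: attemptI$

Answer: attemptI$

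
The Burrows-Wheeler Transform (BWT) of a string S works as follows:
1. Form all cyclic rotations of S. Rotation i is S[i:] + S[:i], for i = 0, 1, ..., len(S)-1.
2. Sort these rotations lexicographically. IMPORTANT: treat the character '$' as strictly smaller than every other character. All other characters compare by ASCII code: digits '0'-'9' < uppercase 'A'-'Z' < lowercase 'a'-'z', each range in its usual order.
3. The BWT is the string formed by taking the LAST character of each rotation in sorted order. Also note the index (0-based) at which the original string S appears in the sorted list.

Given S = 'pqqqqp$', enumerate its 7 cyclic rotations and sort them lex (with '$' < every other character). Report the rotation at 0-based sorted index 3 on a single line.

Answer: qp$pqqq

Derivation:
All 7 rotations (rotation i = S[i:]+S[:i]):
  rot[0] = pqqqqp$
  rot[1] = qqqqp$p
  rot[2] = qqqp$pq
  rot[3] = qqp$pqq
  rot[4] = qp$pqqq
  rot[5] = p$pqqqq
  rot[6] = $pqqqqp
Sorted (with $ < everything):
  sorted[0] = $pqqqqp
  sorted[1] = p$pqqqq
  sorted[2] = pqqqqp$
  sorted[3] = qp$pqqq
  sorted[4] = qqp$pqq
  sorted[5] = qqqp$pq
  sorted[6] = qqqqp$p
sorted[3] = qp$pqqq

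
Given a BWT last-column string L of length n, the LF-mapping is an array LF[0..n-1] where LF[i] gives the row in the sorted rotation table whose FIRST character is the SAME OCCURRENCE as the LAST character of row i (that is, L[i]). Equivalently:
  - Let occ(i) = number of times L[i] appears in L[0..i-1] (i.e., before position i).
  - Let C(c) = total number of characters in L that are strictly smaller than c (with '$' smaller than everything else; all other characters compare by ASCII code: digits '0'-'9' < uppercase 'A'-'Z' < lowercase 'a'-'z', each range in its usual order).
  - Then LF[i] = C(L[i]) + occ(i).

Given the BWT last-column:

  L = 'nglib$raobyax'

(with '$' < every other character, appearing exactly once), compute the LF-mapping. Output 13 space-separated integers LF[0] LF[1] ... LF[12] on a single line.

Answer: 8 5 7 6 3 0 10 1 9 4 12 2 11

Derivation:
Char counts: '$':1, 'a':2, 'b':2, 'g':1, 'i':1, 'l':1, 'n':1, 'o':1, 'r':1, 'x':1, 'y':1
C (first-col start): C('$')=0, C('a')=1, C('b')=3, C('g')=5, C('i')=6, C('l')=7, C('n')=8, C('o')=9, C('r')=10, C('x')=11, C('y')=12
L[0]='n': occ=0, LF[0]=C('n')+0=8+0=8
L[1]='g': occ=0, LF[1]=C('g')+0=5+0=5
L[2]='l': occ=0, LF[2]=C('l')+0=7+0=7
L[3]='i': occ=0, LF[3]=C('i')+0=6+0=6
L[4]='b': occ=0, LF[4]=C('b')+0=3+0=3
L[5]='$': occ=0, LF[5]=C('$')+0=0+0=0
L[6]='r': occ=0, LF[6]=C('r')+0=10+0=10
L[7]='a': occ=0, LF[7]=C('a')+0=1+0=1
L[8]='o': occ=0, LF[8]=C('o')+0=9+0=9
L[9]='b': occ=1, LF[9]=C('b')+1=3+1=4
L[10]='y': occ=0, LF[10]=C('y')+0=12+0=12
L[11]='a': occ=1, LF[11]=C('a')+1=1+1=2
L[12]='x': occ=0, LF[12]=C('x')+0=11+0=11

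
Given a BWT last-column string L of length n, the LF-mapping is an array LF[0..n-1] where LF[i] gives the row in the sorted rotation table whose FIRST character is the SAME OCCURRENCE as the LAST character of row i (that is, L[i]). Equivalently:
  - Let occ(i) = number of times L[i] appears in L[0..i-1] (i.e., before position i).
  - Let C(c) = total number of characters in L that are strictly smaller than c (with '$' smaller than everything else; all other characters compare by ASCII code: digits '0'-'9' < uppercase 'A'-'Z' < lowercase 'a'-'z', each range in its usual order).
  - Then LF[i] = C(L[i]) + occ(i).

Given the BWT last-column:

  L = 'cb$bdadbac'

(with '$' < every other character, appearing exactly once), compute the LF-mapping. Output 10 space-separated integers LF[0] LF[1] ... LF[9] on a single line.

Char counts: '$':1, 'a':2, 'b':3, 'c':2, 'd':2
C (first-col start): C('$')=0, C('a')=1, C('b')=3, C('c')=6, C('d')=8
L[0]='c': occ=0, LF[0]=C('c')+0=6+0=6
L[1]='b': occ=0, LF[1]=C('b')+0=3+0=3
L[2]='$': occ=0, LF[2]=C('$')+0=0+0=0
L[3]='b': occ=1, LF[3]=C('b')+1=3+1=4
L[4]='d': occ=0, LF[4]=C('d')+0=8+0=8
L[5]='a': occ=0, LF[5]=C('a')+0=1+0=1
L[6]='d': occ=1, LF[6]=C('d')+1=8+1=9
L[7]='b': occ=2, LF[7]=C('b')+2=3+2=5
L[8]='a': occ=1, LF[8]=C('a')+1=1+1=2
L[9]='c': occ=1, LF[9]=C('c')+1=6+1=7

Answer: 6 3 0 4 8 1 9 5 2 7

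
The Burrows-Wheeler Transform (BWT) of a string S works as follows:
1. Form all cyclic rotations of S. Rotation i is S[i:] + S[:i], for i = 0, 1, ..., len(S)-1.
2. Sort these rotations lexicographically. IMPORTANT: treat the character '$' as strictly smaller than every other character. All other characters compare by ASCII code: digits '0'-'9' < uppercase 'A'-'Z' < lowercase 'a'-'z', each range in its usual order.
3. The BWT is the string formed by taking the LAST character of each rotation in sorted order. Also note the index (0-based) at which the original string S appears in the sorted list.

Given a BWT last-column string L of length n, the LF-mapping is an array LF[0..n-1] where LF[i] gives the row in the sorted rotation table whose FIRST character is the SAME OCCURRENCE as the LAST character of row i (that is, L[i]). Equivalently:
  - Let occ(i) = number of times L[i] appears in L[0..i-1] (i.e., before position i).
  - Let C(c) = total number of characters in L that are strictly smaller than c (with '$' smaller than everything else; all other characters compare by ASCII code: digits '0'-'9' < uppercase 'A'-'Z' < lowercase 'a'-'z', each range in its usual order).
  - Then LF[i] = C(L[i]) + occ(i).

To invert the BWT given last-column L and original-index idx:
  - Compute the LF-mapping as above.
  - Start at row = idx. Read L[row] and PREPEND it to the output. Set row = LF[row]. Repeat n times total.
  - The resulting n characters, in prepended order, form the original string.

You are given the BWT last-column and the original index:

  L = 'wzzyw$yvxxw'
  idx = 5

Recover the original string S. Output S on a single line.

LF mapping: 2 9 10 7 3 0 8 1 5 6 4
Walk LF starting at row 5, prepending L[row]:
  step 1: row=5, L[5]='$', prepend. Next row=LF[5]=0
  step 2: row=0, L[0]='w', prepend. Next row=LF[0]=2
  step 3: row=2, L[2]='z', prepend. Next row=LF[2]=10
  step 4: row=10, L[10]='w', prepend. Next row=LF[10]=4
  step 5: row=4, L[4]='w', prepend. Next row=LF[4]=3
  step 6: row=3, L[3]='y', prepend. Next row=LF[3]=7
  step 7: row=7, L[7]='v', prepend. Next row=LF[7]=1
  step 8: row=1, L[1]='z', prepend. Next row=LF[1]=9
  step 9: row=9, L[9]='x', prepend. Next row=LF[9]=6
  step 10: row=6, L[6]='y', prepend. Next row=LF[6]=8
  step 11: row=8, L[8]='x', prepend. Next row=LF[8]=5
Reversed output: xyxzvywwzw$

Answer: xyxzvywwzw$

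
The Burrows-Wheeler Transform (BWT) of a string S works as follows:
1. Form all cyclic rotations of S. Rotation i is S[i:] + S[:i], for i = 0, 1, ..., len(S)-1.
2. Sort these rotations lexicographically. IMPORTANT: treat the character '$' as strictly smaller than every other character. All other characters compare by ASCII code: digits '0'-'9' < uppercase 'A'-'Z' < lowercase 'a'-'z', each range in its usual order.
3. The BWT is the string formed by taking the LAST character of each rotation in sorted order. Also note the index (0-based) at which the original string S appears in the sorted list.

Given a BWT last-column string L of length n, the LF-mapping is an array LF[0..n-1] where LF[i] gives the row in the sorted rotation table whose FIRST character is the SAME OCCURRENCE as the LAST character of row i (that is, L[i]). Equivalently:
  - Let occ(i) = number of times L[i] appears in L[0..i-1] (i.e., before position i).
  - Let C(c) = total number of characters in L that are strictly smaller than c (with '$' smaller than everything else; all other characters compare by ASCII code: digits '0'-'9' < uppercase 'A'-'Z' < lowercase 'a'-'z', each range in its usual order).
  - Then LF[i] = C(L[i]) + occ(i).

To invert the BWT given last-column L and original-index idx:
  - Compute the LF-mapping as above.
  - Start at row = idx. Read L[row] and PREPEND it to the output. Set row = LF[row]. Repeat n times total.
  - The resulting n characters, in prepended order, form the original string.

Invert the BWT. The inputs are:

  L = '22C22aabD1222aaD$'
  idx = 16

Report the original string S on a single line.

LF mapping: 2 3 9 4 5 12 13 16 10 1 6 7 8 14 15 11 0
Walk LF starting at row 16, prepending L[row]:
  step 1: row=16, L[16]='$', prepend. Next row=LF[16]=0
  step 2: row=0, L[0]='2', prepend. Next row=LF[0]=2
  step 3: row=2, L[2]='C', prepend. Next row=LF[2]=9
  step 4: row=9, L[9]='1', prepend. Next row=LF[9]=1
  step 5: row=1, L[1]='2', prepend. Next row=LF[1]=3
  step 6: row=3, L[3]='2', prepend. Next row=LF[3]=4
  step 7: row=4, L[4]='2', prepend. Next row=LF[4]=5
  step 8: row=5, L[5]='a', prepend. Next row=LF[5]=12
  step 9: row=12, L[12]='2', prepend. Next row=LF[12]=8
  step 10: row=8, L[8]='D', prepend. Next row=LF[8]=10
  step 11: row=10, L[10]='2', prepend. Next row=LF[10]=6
  step 12: row=6, L[6]='a', prepend. Next row=LF[6]=13
  step 13: row=13, L[13]='a', prepend. Next row=LF[13]=14
  step 14: row=14, L[14]='a', prepend. Next row=LF[14]=15
  step 15: row=15, L[15]='D', prepend. Next row=LF[15]=11
  step 16: row=11, L[11]='2', prepend. Next row=LF[11]=7
  step 17: row=7, L[7]='b', prepend. Next row=LF[7]=16
Reversed output: b2Daaa2D2a2221C2$

Answer: b2Daaa2D2a2221C2$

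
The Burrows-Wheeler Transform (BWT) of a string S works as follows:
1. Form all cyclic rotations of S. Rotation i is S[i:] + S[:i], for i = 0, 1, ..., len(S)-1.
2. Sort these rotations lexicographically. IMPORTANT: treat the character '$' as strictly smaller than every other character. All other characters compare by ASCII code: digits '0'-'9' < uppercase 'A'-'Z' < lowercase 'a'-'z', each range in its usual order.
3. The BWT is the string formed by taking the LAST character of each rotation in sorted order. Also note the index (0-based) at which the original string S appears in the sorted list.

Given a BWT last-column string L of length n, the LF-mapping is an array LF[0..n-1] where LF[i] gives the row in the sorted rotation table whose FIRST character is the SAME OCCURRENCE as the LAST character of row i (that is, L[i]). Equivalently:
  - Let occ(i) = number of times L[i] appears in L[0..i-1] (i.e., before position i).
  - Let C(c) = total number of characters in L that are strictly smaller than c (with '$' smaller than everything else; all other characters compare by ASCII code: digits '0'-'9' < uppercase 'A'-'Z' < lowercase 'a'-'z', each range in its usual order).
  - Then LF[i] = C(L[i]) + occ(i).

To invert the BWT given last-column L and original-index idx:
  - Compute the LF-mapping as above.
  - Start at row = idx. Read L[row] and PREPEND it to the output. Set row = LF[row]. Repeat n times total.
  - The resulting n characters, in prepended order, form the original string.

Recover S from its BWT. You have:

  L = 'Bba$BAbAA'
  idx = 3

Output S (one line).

LF mapping: 4 7 6 0 5 1 8 2 3
Walk LF starting at row 3, prepending L[row]:
  step 1: row=3, L[3]='$', prepend. Next row=LF[3]=0
  step 2: row=0, L[0]='B', prepend. Next row=LF[0]=4
  step 3: row=4, L[4]='B', prepend. Next row=LF[4]=5
  step 4: row=5, L[5]='A', prepend. Next row=LF[5]=1
  step 5: row=1, L[1]='b', prepend. Next row=LF[1]=7
  step 6: row=7, L[7]='A', prepend. Next row=LF[7]=2
  step 7: row=2, L[2]='a', prepend. Next row=LF[2]=6
  step 8: row=6, L[6]='b', prepend. Next row=LF[6]=8
  step 9: row=8, L[8]='A', prepend. Next row=LF[8]=3
Reversed output: AbaAbABB$

Answer: AbaAbABB$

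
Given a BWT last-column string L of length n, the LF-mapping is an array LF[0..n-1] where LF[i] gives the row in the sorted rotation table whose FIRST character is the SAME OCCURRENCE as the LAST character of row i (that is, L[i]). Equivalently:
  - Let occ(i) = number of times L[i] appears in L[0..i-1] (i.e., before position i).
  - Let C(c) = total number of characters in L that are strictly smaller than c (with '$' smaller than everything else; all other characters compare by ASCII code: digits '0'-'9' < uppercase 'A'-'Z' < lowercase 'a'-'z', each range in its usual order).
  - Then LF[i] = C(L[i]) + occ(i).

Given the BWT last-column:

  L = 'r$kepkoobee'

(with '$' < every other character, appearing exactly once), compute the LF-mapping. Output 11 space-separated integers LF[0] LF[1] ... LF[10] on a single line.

Answer: 10 0 5 2 9 6 7 8 1 3 4

Derivation:
Char counts: '$':1, 'b':1, 'e':3, 'k':2, 'o':2, 'p':1, 'r':1
C (first-col start): C('$')=0, C('b')=1, C('e')=2, C('k')=5, C('o')=7, C('p')=9, C('r')=10
L[0]='r': occ=0, LF[0]=C('r')+0=10+0=10
L[1]='$': occ=0, LF[1]=C('$')+0=0+0=0
L[2]='k': occ=0, LF[2]=C('k')+0=5+0=5
L[3]='e': occ=0, LF[3]=C('e')+0=2+0=2
L[4]='p': occ=0, LF[4]=C('p')+0=9+0=9
L[5]='k': occ=1, LF[5]=C('k')+1=5+1=6
L[6]='o': occ=0, LF[6]=C('o')+0=7+0=7
L[7]='o': occ=1, LF[7]=C('o')+1=7+1=8
L[8]='b': occ=0, LF[8]=C('b')+0=1+0=1
L[9]='e': occ=1, LF[9]=C('e')+1=2+1=3
L[10]='e': occ=2, LF[10]=C('e')+2=2+2=4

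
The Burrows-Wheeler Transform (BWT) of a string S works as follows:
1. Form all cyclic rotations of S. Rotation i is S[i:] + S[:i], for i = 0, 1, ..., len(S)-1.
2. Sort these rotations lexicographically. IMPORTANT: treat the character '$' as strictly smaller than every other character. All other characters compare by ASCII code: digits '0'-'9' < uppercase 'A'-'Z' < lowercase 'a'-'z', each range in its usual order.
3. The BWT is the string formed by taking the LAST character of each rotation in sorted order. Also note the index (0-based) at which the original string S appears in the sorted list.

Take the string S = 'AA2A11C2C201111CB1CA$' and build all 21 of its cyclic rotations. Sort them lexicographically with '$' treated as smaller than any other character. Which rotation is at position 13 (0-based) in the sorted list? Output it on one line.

Answer: A11C2C201111CB1CA$AA2

Derivation:
All 21 rotations (rotation i = S[i:]+S[:i]):
  rot[0] = AA2A11C2C201111CB1CA$
  rot[1] = A2A11C2C201111CB1CA$A
  rot[2] = 2A11C2C201111CB1CA$AA
  rot[3] = A11C2C201111CB1CA$AA2
  rot[4] = 11C2C201111CB1CA$AA2A
  rot[5] = 1C2C201111CB1CA$AA2A1
  rot[6] = C2C201111CB1CA$AA2A11
  rot[7] = 2C201111CB1CA$AA2A11C
  rot[8] = C201111CB1CA$AA2A11C2
  rot[9] = 201111CB1CA$AA2A11C2C
  rot[10] = 01111CB1CA$AA2A11C2C2
  rot[11] = 1111CB1CA$AA2A11C2C20
  rot[12] = 111CB1CA$AA2A11C2C201
  rot[13] = 11CB1CA$AA2A11C2C2011
  rot[14] = 1CB1CA$AA2A11C2C20111
  rot[15] = CB1CA$AA2A11C2C201111
  rot[16] = B1CA$AA2A11C2C201111C
  rot[17] = 1CA$AA2A11C2C201111CB
  rot[18] = CA$AA2A11C2C201111CB1
  rot[19] = A$AA2A11C2C201111CB1C
  rot[20] = $AA2A11C2C201111CB1CA
Sorted (with $ < everything):
  sorted[0] = $AA2A11C2C201111CB1CA
  sorted[1] = 01111CB1CA$AA2A11C2C2
  sorted[2] = 1111CB1CA$AA2A11C2C20
  sorted[3] = 111CB1CA$AA2A11C2C201
  sorted[4] = 11C2C201111CB1CA$AA2A
  sorted[5] = 11CB1CA$AA2A11C2C2011
  sorted[6] = 1C2C201111CB1CA$AA2A1
  sorted[7] = 1CA$AA2A11C2C201111CB
  sorted[8] = 1CB1CA$AA2A11C2C20111
  sorted[9] = 201111CB1CA$AA2A11C2C
  sorted[10] = 2A11C2C201111CB1CA$AA
  sorted[11] = 2C201111CB1CA$AA2A11C
  sorted[12] = A$AA2A11C2C201111CB1C
  sorted[13] = A11C2C201111CB1CA$AA2
  sorted[14] = A2A11C2C201111CB1CA$A
  sorted[15] = AA2A11C2C201111CB1CA$
  sorted[16] = B1CA$AA2A11C2C201111C
  sorted[17] = C201111CB1CA$AA2A11C2
  sorted[18] = C2C201111CB1CA$AA2A11
  sorted[19] = CA$AA2A11C2C201111CB1
  sorted[20] = CB1CA$AA2A11C2C201111
sorted[13] = A11C2C201111CB1CA$AA2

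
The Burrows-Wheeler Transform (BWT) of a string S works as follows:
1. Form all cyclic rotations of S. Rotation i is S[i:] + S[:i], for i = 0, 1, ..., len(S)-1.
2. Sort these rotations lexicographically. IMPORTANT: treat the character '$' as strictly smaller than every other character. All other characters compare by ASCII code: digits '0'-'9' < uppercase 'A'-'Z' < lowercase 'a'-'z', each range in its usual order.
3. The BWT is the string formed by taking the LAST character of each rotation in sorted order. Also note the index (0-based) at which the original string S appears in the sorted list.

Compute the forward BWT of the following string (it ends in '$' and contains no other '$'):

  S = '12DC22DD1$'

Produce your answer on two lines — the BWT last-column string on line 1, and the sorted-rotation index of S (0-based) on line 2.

All 10 rotations (rotation i = S[i:]+S[:i]):
  rot[0] = 12DC22DD1$
  rot[1] = 2DC22DD1$1
  rot[2] = DC22DD1$12
  rot[3] = C22DD1$12D
  rot[4] = 22DD1$12DC
  rot[5] = 2DD1$12DC2
  rot[6] = DD1$12DC22
  rot[7] = D1$12DC22D
  rot[8] = 1$12DC22DD
  rot[9] = $12DC22DD1
Sorted (with $ < everything):
  sorted[0] = $12DC22DD1  (last char: '1')
  sorted[1] = 1$12DC22DD  (last char: 'D')
  sorted[2] = 12DC22DD1$  (last char: '$')
  sorted[3] = 22DD1$12DC  (last char: 'C')
  sorted[4] = 2DC22DD1$1  (last char: '1')
  sorted[5] = 2DD1$12DC2  (last char: '2')
  sorted[6] = C22DD1$12D  (last char: 'D')
  sorted[7] = D1$12DC22D  (last char: 'D')
  sorted[8] = DC22DD1$12  (last char: '2')
  sorted[9] = DD1$12DC22  (last char: '2')
Last column: 1D$C12DD22
Original string S is at sorted index 2

Answer: 1D$C12DD22
2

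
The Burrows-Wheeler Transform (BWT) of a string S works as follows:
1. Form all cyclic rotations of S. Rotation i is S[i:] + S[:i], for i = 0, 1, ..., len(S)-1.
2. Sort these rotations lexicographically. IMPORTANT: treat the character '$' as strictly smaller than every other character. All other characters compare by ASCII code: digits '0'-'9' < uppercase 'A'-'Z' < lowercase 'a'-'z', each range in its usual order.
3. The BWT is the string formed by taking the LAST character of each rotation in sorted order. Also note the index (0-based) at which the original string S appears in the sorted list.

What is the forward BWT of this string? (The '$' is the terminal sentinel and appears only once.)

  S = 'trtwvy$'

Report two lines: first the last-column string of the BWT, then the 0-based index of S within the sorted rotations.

All 7 rotations (rotation i = S[i:]+S[:i]):
  rot[0] = trtwvy$
  rot[1] = rtwvy$t
  rot[2] = twvy$tr
  rot[3] = wvy$trt
  rot[4] = vy$trtw
  rot[5] = y$trtwv
  rot[6] = $trtwvy
Sorted (with $ < everything):
  sorted[0] = $trtwvy  (last char: 'y')
  sorted[1] = rtwvy$t  (last char: 't')
  sorted[2] = trtwvy$  (last char: '$')
  sorted[3] = twvy$tr  (last char: 'r')
  sorted[4] = vy$trtw  (last char: 'w')
  sorted[5] = wvy$trt  (last char: 't')
  sorted[6] = y$trtwv  (last char: 'v')
Last column: yt$rwtv
Original string S is at sorted index 2

Answer: yt$rwtv
2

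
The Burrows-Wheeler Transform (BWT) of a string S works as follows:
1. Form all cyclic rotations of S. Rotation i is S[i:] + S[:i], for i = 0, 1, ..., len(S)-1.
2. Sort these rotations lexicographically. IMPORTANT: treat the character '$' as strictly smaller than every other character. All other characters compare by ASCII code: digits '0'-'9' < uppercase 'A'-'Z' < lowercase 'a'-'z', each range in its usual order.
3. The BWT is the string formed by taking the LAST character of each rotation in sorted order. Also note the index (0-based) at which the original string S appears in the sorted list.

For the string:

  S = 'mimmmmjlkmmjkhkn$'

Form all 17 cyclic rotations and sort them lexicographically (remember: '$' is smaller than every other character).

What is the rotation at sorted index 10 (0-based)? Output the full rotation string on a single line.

Answer: mjkhkn$mimmmmjlkm

Derivation:
All 17 rotations (rotation i = S[i:]+S[:i]):
  rot[0] = mimmmmjlkmmjkhkn$
  rot[1] = immmmjlkmmjkhkn$m
  rot[2] = mmmmjlkmmjkhkn$mi
  rot[3] = mmmjlkmmjkhkn$mim
  rot[4] = mmjlkmmjkhkn$mimm
  rot[5] = mjlkmmjkhkn$mimmm
  rot[6] = jlkmmjkhkn$mimmmm
  rot[7] = lkmmjkhkn$mimmmmj
  rot[8] = kmmjkhkn$mimmmmjl
  rot[9] = mmjkhkn$mimmmmjlk
  rot[10] = mjkhkn$mimmmmjlkm
  rot[11] = jkhkn$mimmmmjlkmm
  rot[12] = khkn$mimmmmjlkmmj
  rot[13] = hkn$mimmmmjlkmmjk
  rot[14] = kn$mimmmmjlkmmjkh
  rot[15] = n$mimmmmjlkmmjkhk
  rot[16] = $mimmmmjlkmmjkhkn
Sorted (with $ < everything):
  sorted[0] = $mimmmmjlkmmjkhkn
  sorted[1] = hkn$mimmmmjlkmmjk
  sorted[2] = immmmjlkmmjkhkn$m
  sorted[3] = jkhkn$mimmmmjlkmm
  sorted[4] = jlkmmjkhkn$mimmmm
  sorted[5] = khkn$mimmmmjlkmmj
  sorted[6] = kmmjkhkn$mimmmmjl
  sorted[7] = kn$mimmmmjlkmmjkh
  sorted[8] = lkmmjkhkn$mimmmmj
  sorted[9] = mimmmmjlkmmjkhkn$
  sorted[10] = mjkhkn$mimmmmjlkm
  sorted[11] = mjlkmmjkhkn$mimmm
  sorted[12] = mmjkhkn$mimmmmjlk
  sorted[13] = mmjlkmmjkhkn$mimm
  sorted[14] = mmmjlkmmjkhkn$mim
  sorted[15] = mmmmjlkmmjkhkn$mi
  sorted[16] = n$mimmmmjlkmmjkhk
sorted[10] = mjkhkn$mimmmmjlkm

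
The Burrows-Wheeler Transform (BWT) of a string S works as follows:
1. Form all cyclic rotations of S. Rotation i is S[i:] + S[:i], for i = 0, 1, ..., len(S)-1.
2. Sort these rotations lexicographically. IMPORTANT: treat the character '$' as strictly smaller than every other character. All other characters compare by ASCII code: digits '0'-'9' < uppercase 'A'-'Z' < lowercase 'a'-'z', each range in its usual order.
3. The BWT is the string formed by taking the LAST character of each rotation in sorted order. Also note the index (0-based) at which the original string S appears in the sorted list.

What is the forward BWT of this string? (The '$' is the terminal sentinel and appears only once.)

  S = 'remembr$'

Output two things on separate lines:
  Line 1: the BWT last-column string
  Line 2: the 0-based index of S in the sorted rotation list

Answer: rmmreeb$
7

Derivation:
All 8 rotations (rotation i = S[i:]+S[:i]):
  rot[0] = remembr$
  rot[1] = emembr$r
  rot[2] = membr$re
  rot[3] = embr$rem
  rot[4] = mbr$reme
  rot[5] = br$remem
  rot[6] = r$rememb
  rot[7] = $remembr
Sorted (with $ < everything):
  sorted[0] = $remembr  (last char: 'r')
  sorted[1] = br$remem  (last char: 'm')
  sorted[2] = embr$rem  (last char: 'm')
  sorted[3] = emembr$r  (last char: 'r')
  sorted[4] = mbr$reme  (last char: 'e')
  sorted[5] = membr$re  (last char: 'e')
  sorted[6] = r$rememb  (last char: 'b')
  sorted[7] = remembr$  (last char: '$')
Last column: rmmreeb$
Original string S is at sorted index 7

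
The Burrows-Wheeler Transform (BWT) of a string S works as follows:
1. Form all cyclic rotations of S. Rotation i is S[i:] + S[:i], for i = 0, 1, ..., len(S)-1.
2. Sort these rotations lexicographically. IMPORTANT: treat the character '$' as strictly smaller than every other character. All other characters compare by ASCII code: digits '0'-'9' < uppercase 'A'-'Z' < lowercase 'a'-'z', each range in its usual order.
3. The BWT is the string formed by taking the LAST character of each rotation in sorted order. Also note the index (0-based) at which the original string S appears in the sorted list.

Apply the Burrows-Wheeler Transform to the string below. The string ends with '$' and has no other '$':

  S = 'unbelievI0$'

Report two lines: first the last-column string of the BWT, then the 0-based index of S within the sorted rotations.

Answer: 0Ivnbileu$e
9

Derivation:
All 11 rotations (rotation i = S[i:]+S[:i]):
  rot[0] = unbelievI0$
  rot[1] = nbelievI0$u
  rot[2] = believI0$un
  rot[3] = elievI0$unb
  rot[4] = lievI0$unbe
  rot[5] = ievI0$unbel
  rot[6] = evI0$unbeli
  rot[7] = vI0$unbelie
  rot[8] = I0$unbeliev
  rot[9] = 0$unbelievI
  rot[10] = $unbelievI0
Sorted (with $ < everything):
  sorted[0] = $unbelievI0  (last char: '0')
  sorted[1] = 0$unbelievI  (last char: 'I')
  sorted[2] = I0$unbeliev  (last char: 'v')
  sorted[3] = believI0$un  (last char: 'n')
  sorted[4] = elievI0$unb  (last char: 'b')
  sorted[5] = evI0$unbeli  (last char: 'i')
  sorted[6] = ievI0$unbel  (last char: 'l')
  sorted[7] = lievI0$unbe  (last char: 'e')
  sorted[8] = nbelievI0$u  (last char: 'u')
  sorted[9] = unbelievI0$  (last char: '$')
  sorted[10] = vI0$unbelie  (last char: 'e')
Last column: 0Ivnbileu$e
Original string S is at sorted index 9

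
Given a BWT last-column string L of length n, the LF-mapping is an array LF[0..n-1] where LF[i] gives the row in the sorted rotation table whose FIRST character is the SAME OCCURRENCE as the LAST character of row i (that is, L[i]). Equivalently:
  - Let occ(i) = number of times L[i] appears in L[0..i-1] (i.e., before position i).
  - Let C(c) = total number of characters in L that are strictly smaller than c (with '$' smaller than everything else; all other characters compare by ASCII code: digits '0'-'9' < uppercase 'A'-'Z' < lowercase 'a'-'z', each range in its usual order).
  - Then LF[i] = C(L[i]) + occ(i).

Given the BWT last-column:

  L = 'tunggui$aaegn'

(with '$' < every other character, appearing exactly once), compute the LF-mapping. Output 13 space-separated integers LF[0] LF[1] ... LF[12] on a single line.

Char counts: '$':1, 'a':2, 'e':1, 'g':3, 'i':1, 'n':2, 't':1, 'u':2
C (first-col start): C('$')=0, C('a')=1, C('e')=3, C('g')=4, C('i')=7, C('n')=8, C('t')=10, C('u')=11
L[0]='t': occ=0, LF[0]=C('t')+0=10+0=10
L[1]='u': occ=0, LF[1]=C('u')+0=11+0=11
L[2]='n': occ=0, LF[2]=C('n')+0=8+0=8
L[3]='g': occ=0, LF[3]=C('g')+0=4+0=4
L[4]='g': occ=1, LF[4]=C('g')+1=4+1=5
L[5]='u': occ=1, LF[5]=C('u')+1=11+1=12
L[6]='i': occ=0, LF[6]=C('i')+0=7+0=7
L[7]='$': occ=0, LF[7]=C('$')+0=0+0=0
L[8]='a': occ=0, LF[8]=C('a')+0=1+0=1
L[9]='a': occ=1, LF[9]=C('a')+1=1+1=2
L[10]='e': occ=0, LF[10]=C('e')+0=3+0=3
L[11]='g': occ=2, LF[11]=C('g')+2=4+2=6
L[12]='n': occ=1, LF[12]=C('n')+1=8+1=9

Answer: 10 11 8 4 5 12 7 0 1 2 3 6 9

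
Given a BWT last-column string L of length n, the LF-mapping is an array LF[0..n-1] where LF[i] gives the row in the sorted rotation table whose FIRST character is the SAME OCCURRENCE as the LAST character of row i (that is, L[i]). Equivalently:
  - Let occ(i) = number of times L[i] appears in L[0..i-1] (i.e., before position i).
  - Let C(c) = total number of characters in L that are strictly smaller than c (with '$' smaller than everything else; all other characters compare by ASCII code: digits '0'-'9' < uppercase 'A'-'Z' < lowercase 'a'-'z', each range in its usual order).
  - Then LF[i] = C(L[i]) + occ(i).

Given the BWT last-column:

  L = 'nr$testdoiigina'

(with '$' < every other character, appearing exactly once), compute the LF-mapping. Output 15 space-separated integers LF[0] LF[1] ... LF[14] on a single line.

Answer: 8 11 0 13 3 12 14 2 10 5 6 4 7 9 1

Derivation:
Char counts: '$':1, 'a':1, 'd':1, 'e':1, 'g':1, 'i':3, 'n':2, 'o':1, 'r':1, 's':1, 't':2
C (first-col start): C('$')=0, C('a')=1, C('d')=2, C('e')=3, C('g')=4, C('i')=5, C('n')=8, C('o')=10, C('r')=11, C('s')=12, C('t')=13
L[0]='n': occ=0, LF[0]=C('n')+0=8+0=8
L[1]='r': occ=0, LF[1]=C('r')+0=11+0=11
L[2]='$': occ=0, LF[2]=C('$')+0=0+0=0
L[3]='t': occ=0, LF[3]=C('t')+0=13+0=13
L[4]='e': occ=0, LF[4]=C('e')+0=3+0=3
L[5]='s': occ=0, LF[5]=C('s')+0=12+0=12
L[6]='t': occ=1, LF[6]=C('t')+1=13+1=14
L[7]='d': occ=0, LF[7]=C('d')+0=2+0=2
L[8]='o': occ=0, LF[8]=C('o')+0=10+0=10
L[9]='i': occ=0, LF[9]=C('i')+0=5+0=5
L[10]='i': occ=1, LF[10]=C('i')+1=5+1=6
L[11]='g': occ=0, LF[11]=C('g')+0=4+0=4
L[12]='i': occ=2, LF[12]=C('i')+2=5+2=7
L[13]='n': occ=1, LF[13]=C('n')+1=8+1=9
L[14]='a': occ=0, LF[14]=C('a')+0=1+0=1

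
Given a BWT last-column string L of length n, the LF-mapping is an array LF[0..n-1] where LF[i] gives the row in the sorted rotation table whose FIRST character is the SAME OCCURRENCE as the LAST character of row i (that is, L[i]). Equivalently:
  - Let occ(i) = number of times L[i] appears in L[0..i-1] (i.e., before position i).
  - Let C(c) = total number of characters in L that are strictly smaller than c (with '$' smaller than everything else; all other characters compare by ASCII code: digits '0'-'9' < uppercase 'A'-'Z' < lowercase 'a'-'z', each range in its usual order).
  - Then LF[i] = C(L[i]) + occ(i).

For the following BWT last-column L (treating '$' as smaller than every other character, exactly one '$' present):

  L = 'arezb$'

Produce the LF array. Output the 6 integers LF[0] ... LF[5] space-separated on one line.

Answer: 1 4 3 5 2 0

Derivation:
Char counts: '$':1, 'a':1, 'b':1, 'e':1, 'r':1, 'z':1
C (first-col start): C('$')=0, C('a')=1, C('b')=2, C('e')=3, C('r')=4, C('z')=5
L[0]='a': occ=0, LF[0]=C('a')+0=1+0=1
L[1]='r': occ=0, LF[1]=C('r')+0=4+0=4
L[2]='e': occ=0, LF[2]=C('e')+0=3+0=3
L[3]='z': occ=0, LF[3]=C('z')+0=5+0=5
L[4]='b': occ=0, LF[4]=C('b')+0=2+0=2
L[5]='$': occ=0, LF[5]=C('$')+0=0+0=0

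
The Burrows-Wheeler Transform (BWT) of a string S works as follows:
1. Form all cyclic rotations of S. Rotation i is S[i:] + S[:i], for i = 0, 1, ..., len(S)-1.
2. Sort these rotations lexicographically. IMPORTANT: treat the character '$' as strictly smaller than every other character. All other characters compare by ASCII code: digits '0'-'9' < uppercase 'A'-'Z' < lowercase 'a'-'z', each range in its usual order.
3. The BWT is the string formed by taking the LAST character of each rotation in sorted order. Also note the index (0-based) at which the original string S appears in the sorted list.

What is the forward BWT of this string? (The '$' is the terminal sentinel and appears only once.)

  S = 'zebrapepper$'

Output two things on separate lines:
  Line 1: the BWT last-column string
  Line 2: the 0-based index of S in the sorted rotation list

Answer: rrezppapeeb$
11

Derivation:
All 12 rotations (rotation i = S[i:]+S[:i]):
  rot[0] = zebrapepper$
  rot[1] = ebrapepper$z
  rot[2] = brapepper$ze
  rot[3] = rapepper$zeb
  rot[4] = apepper$zebr
  rot[5] = pepper$zebra
  rot[6] = epper$zebrap
  rot[7] = pper$zebrape
  rot[8] = per$zebrapep
  rot[9] = er$zebrapepp
  rot[10] = r$zebrapeppe
  rot[11] = $zebrapepper
Sorted (with $ < everything):
  sorted[0] = $zebrapepper  (last char: 'r')
  sorted[1] = apepper$zebr  (last char: 'r')
  sorted[2] = brapepper$ze  (last char: 'e')
  sorted[3] = ebrapepper$z  (last char: 'z')
  sorted[4] = epper$zebrap  (last char: 'p')
  sorted[5] = er$zebrapepp  (last char: 'p')
  sorted[6] = pepper$zebra  (last char: 'a')
  sorted[7] = per$zebrapep  (last char: 'p')
  sorted[8] = pper$zebrape  (last char: 'e')
  sorted[9] = r$zebrapeppe  (last char: 'e')
  sorted[10] = rapepper$zeb  (last char: 'b')
  sorted[11] = zebrapepper$  (last char: '$')
Last column: rrezppapeeb$
Original string S is at sorted index 11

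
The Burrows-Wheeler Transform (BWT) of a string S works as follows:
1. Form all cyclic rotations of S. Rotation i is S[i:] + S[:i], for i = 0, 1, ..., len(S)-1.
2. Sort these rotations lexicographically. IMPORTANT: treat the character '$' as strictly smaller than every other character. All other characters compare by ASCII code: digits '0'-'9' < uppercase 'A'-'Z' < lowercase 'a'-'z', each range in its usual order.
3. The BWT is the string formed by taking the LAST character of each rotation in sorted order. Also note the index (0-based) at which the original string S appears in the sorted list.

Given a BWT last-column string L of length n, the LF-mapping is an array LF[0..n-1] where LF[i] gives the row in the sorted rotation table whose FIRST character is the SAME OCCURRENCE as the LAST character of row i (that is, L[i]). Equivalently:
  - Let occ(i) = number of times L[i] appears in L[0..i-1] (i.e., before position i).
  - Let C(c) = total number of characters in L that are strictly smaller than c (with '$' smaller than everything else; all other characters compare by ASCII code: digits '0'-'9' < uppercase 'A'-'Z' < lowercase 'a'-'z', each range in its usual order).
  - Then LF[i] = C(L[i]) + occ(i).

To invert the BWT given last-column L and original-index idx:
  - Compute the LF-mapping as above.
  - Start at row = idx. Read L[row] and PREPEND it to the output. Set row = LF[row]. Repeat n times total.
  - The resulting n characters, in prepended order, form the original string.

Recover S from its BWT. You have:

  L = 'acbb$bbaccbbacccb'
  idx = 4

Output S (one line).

Answer: babbbacbbccccbca$

Derivation:
LF mapping: 1 11 4 5 0 6 7 2 12 13 8 9 3 14 15 16 10
Walk LF starting at row 4, prepending L[row]:
  step 1: row=4, L[4]='$', prepend. Next row=LF[4]=0
  step 2: row=0, L[0]='a', prepend. Next row=LF[0]=1
  step 3: row=1, L[1]='c', prepend. Next row=LF[1]=11
  step 4: row=11, L[11]='b', prepend. Next row=LF[11]=9
  step 5: row=9, L[9]='c', prepend. Next row=LF[9]=13
  step 6: row=13, L[13]='c', prepend. Next row=LF[13]=14
  step 7: row=14, L[14]='c', prepend. Next row=LF[14]=15
  step 8: row=15, L[15]='c', prepend. Next row=LF[15]=16
  step 9: row=16, L[16]='b', prepend. Next row=LF[16]=10
  step 10: row=10, L[10]='b', prepend. Next row=LF[10]=8
  step 11: row=8, L[8]='c', prepend. Next row=LF[8]=12
  step 12: row=12, L[12]='a', prepend. Next row=LF[12]=3
  step 13: row=3, L[3]='b', prepend. Next row=LF[3]=5
  step 14: row=5, L[5]='b', prepend. Next row=LF[5]=6
  step 15: row=6, L[6]='b', prepend. Next row=LF[6]=7
  step 16: row=7, L[7]='a', prepend. Next row=LF[7]=2
  step 17: row=2, L[2]='b', prepend. Next row=LF[2]=4
Reversed output: babbbacbbccccbca$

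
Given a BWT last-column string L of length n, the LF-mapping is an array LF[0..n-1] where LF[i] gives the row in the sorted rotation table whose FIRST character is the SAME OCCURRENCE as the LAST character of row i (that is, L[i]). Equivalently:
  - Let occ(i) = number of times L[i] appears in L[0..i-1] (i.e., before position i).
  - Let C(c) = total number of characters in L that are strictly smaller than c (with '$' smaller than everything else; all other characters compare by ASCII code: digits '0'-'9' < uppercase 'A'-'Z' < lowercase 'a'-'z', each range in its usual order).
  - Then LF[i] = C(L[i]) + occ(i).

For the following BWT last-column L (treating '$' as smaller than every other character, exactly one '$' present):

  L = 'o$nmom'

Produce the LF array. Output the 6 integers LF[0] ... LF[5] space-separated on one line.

Answer: 4 0 3 1 5 2

Derivation:
Char counts: '$':1, 'm':2, 'n':1, 'o':2
C (first-col start): C('$')=0, C('m')=1, C('n')=3, C('o')=4
L[0]='o': occ=0, LF[0]=C('o')+0=4+0=4
L[1]='$': occ=0, LF[1]=C('$')+0=0+0=0
L[2]='n': occ=0, LF[2]=C('n')+0=3+0=3
L[3]='m': occ=0, LF[3]=C('m')+0=1+0=1
L[4]='o': occ=1, LF[4]=C('o')+1=4+1=5
L[5]='m': occ=1, LF[5]=C('m')+1=1+1=2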